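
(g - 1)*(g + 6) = g^2 + 5*g - 6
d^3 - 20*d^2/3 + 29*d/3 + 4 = (d - 4)*(d - 3)*(d + 1/3)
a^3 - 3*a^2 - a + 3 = (a - 3)*(a - 1)*(a + 1)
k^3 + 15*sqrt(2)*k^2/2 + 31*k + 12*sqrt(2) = (k + sqrt(2)/2)*(k + 3*sqrt(2))*(k + 4*sqrt(2))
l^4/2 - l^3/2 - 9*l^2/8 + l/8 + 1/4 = (l/2 + 1/2)*(l - 2)*(l - 1/2)*(l + 1/2)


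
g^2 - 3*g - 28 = (g - 7)*(g + 4)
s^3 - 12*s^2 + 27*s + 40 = (s - 8)*(s - 5)*(s + 1)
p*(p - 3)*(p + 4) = p^3 + p^2 - 12*p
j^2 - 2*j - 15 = (j - 5)*(j + 3)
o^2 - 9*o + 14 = (o - 7)*(o - 2)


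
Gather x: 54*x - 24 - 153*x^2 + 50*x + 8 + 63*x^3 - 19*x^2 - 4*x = 63*x^3 - 172*x^2 + 100*x - 16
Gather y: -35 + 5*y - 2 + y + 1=6*y - 36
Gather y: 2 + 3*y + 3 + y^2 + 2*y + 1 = y^2 + 5*y + 6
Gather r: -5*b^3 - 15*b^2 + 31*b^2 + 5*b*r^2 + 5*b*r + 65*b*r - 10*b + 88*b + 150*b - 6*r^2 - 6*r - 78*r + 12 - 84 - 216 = -5*b^3 + 16*b^2 + 228*b + r^2*(5*b - 6) + r*(70*b - 84) - 288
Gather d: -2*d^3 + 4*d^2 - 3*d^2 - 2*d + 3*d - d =-2*d^3 + d^2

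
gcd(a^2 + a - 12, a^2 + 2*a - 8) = a + 4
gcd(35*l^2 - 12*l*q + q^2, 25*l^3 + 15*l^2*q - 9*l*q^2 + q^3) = -5*l + q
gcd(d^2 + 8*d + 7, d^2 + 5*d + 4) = d + 1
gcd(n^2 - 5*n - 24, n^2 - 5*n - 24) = n^2 - 5*n - 24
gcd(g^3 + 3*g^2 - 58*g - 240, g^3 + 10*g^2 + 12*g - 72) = g + 6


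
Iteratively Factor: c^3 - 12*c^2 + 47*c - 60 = (c - 5)*(c^2 - 7*c + 12) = (c - 5)*(c - 3)*(c - 4)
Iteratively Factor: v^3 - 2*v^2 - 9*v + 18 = (v + 3)*(v^2 - 5*v + 6) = (v - 3)*(v + 3)*(v - 2)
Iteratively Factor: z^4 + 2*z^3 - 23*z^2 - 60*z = (z)*(z^3 + 2*z^2 - 23*z - 60) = z*(z - 5)*(z^2 + 7*z + 12) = z*(z - 5)*(z + 3)*(z + 4)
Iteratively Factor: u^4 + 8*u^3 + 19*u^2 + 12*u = (u)*(u^3 + 8*u^2 + 19*u + 12) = u*(u + 4)*(u^2 + 4*u + 3) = u*(u + 3)*(u + 4)*(u + 1)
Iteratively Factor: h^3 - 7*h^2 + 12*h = (h)*(h^2 - 7*h + 12) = h*(h - 4)*(h - 3)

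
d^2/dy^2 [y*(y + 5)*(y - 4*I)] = 6*y + 10 - 8*I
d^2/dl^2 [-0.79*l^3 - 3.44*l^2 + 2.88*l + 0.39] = -4.74*l - 6.88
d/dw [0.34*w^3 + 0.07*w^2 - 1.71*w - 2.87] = 1.02*w^2 + 0.14*w - 1.71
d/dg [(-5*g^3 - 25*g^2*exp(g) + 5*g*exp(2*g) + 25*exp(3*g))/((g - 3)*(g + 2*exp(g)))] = 5*((g - 3)*(g + 2*exp(g))*(-5*g^2*exp(g) - 3*g^2 + 2*g*exp(2*g) - 10*g*exp(g) + 15*exp(3*g) + exp(2*g)) + (g - 3)*(2*exp(g) + 1)*(g^3 + 5*g^2*exp(g) - g*exp(2*g) - 5*exp(3*g)) + (g + 2*exp(g))*(g^3 + 5*g^2*exp(g) - g*exp(2*g) - 5*exp(3*g)))/((g - 3)^2*(g + 2*exp(g))^2)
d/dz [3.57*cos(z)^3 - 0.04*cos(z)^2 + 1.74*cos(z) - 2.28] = (-10.71*cos(z)^2 + 0.08*cos(z) - 1.74)*sin(z)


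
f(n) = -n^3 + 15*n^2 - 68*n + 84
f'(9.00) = -41.00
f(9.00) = -42.00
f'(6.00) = 4.00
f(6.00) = 0.00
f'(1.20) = -36.32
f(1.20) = 22.27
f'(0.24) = -60.97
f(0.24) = 68.53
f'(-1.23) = -109.44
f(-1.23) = 192.19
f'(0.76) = -46.93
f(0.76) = 40.55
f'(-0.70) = -90.47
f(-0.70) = 139.29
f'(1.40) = -31.88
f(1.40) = 15.46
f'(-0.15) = -72.57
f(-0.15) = 94.54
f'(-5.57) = -328.17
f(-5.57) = 1100.94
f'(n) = -3*n^2 + 30*n - 68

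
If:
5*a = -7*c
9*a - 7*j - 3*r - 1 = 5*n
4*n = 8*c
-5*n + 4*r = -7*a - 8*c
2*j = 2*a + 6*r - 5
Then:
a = -21/76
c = 15/76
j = -313/304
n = 15/38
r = 177/304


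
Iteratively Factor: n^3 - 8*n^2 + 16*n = (n - 4)*(n^2 - 4*n) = (n - 4)^2*(n)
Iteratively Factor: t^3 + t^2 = (t + 1)*(t^2) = t*(t + 1)*(t)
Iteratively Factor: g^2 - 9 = (g + 3)*(g - 3)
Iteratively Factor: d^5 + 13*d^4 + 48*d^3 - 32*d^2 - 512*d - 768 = (d + 4)*(d^4 + 9*d^3 + 12*d^2 - 80*d - 192) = (d + 4)^2*(d^3 + 5*d^2 - 8*d - 48) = (d + 4)^3*(d^2 + d - 12) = (d + 4)^4*(d - 3)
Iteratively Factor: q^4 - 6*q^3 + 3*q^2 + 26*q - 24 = (q - 1)*(q^3 - 5*q^2 - 2*q + 24) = (q - 1)*(q + 2)*(q^2 - 7*q + 12) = (q - 4)*(q - 1)*(q + 2)*(q - 3)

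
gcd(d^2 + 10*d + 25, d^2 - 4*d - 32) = 1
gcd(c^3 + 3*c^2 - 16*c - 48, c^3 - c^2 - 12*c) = c^2 - c - 12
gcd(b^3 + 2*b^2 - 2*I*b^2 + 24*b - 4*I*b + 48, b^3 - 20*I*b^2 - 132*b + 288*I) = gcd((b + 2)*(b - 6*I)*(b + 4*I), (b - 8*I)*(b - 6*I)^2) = b - 6*I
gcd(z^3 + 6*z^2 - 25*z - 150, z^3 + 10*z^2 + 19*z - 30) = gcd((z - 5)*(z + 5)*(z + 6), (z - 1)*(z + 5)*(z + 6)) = z^2 + 11*z + 30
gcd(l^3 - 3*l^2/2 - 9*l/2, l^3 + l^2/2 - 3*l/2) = l^2 + 3*l/2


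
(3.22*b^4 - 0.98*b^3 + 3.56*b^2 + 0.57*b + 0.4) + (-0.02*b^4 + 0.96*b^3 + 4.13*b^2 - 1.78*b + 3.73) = 3.2*b^4 - 0.02*b^3 + 7.69*b^2 - 1.21*b + 4.13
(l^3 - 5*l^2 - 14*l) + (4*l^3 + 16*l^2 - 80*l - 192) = 5*l^3 + 11*l^2 - 94*l - 192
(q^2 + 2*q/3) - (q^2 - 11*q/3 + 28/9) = 13*q/3 - 28/9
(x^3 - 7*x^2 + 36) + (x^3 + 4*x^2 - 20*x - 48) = 2*x^3 - 3*x^2 - 20*x - 12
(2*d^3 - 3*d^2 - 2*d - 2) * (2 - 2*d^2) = -4*d^5 + 6*d^4 + 8*d^3 - 2*d^2 - 4*d - 4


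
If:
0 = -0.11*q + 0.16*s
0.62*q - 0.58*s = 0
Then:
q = 0.00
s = 0.00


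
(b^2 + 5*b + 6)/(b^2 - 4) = (b + 3)/(b - 2)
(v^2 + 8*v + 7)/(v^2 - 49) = (v + 1)/(v - 7)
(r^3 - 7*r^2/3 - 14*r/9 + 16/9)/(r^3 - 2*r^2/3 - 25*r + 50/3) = (3*r^2 - 5*r - 8)/(3*(r^2 - 25))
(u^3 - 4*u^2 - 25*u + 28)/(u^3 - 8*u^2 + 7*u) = (u + 4)/u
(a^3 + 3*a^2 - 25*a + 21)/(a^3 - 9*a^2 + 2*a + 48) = (a^2 + 6*a - 7)/(a^2 - 6*a - 16)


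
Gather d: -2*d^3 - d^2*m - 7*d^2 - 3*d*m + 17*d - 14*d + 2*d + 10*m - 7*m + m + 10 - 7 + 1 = -2*d^3 + d^2*(-m - 7) + d*(5 - 3*m) + 4*m + 4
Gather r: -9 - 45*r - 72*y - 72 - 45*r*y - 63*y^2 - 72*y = r*(-45*y - 45) - 63*y^2 - 144*y - 81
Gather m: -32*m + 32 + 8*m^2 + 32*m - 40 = 8*m^2 - 8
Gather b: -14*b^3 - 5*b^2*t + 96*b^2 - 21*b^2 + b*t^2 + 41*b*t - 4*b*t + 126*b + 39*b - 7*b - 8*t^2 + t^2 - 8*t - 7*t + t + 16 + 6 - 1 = -14*b^3 + b^2*(75 - 5*t) + b*(t^2 + 37*t + 158) - 7*t^2 - 14*t + 21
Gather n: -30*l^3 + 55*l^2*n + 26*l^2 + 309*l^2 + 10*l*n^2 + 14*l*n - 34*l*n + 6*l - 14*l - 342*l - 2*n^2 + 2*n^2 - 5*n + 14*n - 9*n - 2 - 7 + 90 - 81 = -30*l^3 + 335*l^2 + 10*l*n^2 - 350*l + n*(55*l^2 - 20*l)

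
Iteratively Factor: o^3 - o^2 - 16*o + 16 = (o - 4)*(o^2 + 3*o - 4) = (o - 4)*(o + 4)*(o - 1)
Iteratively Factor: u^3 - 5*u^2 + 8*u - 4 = (u - 1)*(u^2 - 4*u + 4) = (u - 2)*(u - 1)*(u - 2)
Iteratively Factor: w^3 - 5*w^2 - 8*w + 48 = (w - 4)*(w^2 - w - 12) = (w - 4)*(w + 3)*(w - 4)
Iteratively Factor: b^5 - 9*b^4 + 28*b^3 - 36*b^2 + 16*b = (b - 4)*(b^4 - 5*b^3 + 8*b^2 - 4*b) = (b - 4)*(b - 1)*(b^3 - 4*b^2 + 4*b) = (b - 4)*(b - 2)*(b - 1)*(b^2 - 2*b) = b*(b - 4)*(b - 2)*(b - 1)*(b - 2)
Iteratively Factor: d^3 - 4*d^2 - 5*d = (d + 1)*(d^2 - 5*d) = d*(d + 1)*(d - 5)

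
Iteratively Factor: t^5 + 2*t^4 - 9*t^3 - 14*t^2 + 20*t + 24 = (t + 1)*(t^4 + t^3 - 10*t^2 - 4*t + 24) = (t - 2)*(t + 1)*(t^3 + 3*t^2 - 4*t - 12) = (t - 2)*(t + 1)*(t + 3)*(t^2 - 4) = (t - 2)*(t + 1)*(t + 2)*(t + 3)*(t - 2)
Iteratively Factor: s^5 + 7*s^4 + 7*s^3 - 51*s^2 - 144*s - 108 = (s - 3)*(s^4 + 10*s^3 + 37*s^2 + 60*s + 36) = (s - 3)*(s + 3)*(s^3 + 7*s^2 + 16*s + 12) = (s - 3)*(s + 2)*(s + 3)*(s^2 + 5*s + 6) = (s - 3)*(s + 2)*(s + 3)^2*(s + 2)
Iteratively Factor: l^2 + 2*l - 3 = (l - 1)*(l + 3)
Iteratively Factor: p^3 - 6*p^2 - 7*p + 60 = (p + 3)*(p^2 - 9*p + 20) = (p - 5)*(p + 3)*(p - 4)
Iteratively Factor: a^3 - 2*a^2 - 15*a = (a)*(a^2 - 2*a - 15) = a*(a - 5)*(a + 3)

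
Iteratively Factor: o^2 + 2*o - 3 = (o + 3)*(o - 1)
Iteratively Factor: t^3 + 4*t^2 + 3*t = (t + 1)*(t^2 + 3*t) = t*(t + 1)*(t + 3)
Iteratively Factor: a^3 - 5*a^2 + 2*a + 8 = (a - 4)*(a^2 - a - 2) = (a - 4)*(a + 1)*(a - 2)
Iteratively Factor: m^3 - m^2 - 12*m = (m - 4)*(m^2 + 3*m) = m*(m - 4)*(m + 3)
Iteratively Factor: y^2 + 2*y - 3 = (y + 3)*(y - 1)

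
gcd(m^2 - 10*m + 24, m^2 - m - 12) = m - 4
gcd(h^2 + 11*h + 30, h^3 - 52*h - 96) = h + 6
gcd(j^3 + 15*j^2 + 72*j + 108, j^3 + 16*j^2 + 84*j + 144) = j^2 + 12*j + 36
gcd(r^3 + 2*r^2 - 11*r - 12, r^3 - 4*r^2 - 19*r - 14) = r + 1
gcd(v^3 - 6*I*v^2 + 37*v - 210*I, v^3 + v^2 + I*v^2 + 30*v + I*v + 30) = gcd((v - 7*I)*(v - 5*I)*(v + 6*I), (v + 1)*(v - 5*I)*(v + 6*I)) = v^2 + I*v + 30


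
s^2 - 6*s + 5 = (s - 5)*(s - 1)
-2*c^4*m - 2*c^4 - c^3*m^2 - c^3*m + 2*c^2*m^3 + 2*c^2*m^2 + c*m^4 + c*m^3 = (-c + m)*(c + m)*(2*c + m)*(c*m + c)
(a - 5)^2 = a^2 - 10*a + 25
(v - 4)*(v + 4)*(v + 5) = v^3 + 5*v^2 - 16*v - 80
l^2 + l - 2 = (l - 1)*(l + 2)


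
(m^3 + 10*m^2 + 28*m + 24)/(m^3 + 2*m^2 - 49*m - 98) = (m^2 + 8*m + 12)/(m^2 - 49)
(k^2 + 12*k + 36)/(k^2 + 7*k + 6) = (k + 6)/(k + 1)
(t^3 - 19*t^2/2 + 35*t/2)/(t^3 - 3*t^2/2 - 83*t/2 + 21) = t*(2*t - 5)/(2*t^2 + 11*t - 6)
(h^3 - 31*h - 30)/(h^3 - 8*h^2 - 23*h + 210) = (h + 1)/(h - 7)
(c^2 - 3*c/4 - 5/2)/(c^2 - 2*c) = (c + 5/4)/c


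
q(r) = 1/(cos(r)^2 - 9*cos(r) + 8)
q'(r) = (2*sin(r)*cos(r) - 9*sin(r))/(cos(r)^2 - 9*cos(r) + 8)^2 = (2*cos(r) - 9)*sin(r)/(cos(r)^2 - 9*cos(r) + 8)^2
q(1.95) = 0.09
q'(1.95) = -0.07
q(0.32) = 2.79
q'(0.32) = -17.44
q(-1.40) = 0.15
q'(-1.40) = 0.20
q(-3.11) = 0.06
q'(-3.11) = 0.00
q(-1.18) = 0.21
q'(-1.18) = 0.34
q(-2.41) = 0.07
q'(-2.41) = 0.03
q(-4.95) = 0.17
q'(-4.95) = -0.24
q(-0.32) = 2.79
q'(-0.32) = 17.44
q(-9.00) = 0.06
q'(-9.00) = 0.02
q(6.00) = 3.57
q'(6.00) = 25.16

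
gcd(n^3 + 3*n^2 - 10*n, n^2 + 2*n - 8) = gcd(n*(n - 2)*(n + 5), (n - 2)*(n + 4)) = n - 2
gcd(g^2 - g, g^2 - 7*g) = g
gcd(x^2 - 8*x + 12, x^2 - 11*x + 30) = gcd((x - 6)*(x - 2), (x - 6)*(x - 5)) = x - 6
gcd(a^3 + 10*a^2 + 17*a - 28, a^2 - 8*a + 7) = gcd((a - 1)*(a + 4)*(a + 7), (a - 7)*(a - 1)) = a - 1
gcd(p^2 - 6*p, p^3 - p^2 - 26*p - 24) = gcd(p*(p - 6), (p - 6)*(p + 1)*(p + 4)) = p - 6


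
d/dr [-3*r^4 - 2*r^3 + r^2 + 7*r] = -12*r^3 - 6*r^2 + 2*r + 7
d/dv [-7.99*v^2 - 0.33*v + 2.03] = -15.98*v - 0.33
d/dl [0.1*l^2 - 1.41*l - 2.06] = 0.2*l - 1.41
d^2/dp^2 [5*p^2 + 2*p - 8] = 10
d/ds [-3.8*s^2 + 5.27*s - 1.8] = 5.27 - 7.6*s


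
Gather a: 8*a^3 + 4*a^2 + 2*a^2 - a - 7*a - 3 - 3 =8*a^3 + 6*a^2 - 8*a - 6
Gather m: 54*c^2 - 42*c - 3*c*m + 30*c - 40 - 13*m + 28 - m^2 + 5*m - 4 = 54*c^2 - 12*c - m^2 + m*(-3*c - 8) - 16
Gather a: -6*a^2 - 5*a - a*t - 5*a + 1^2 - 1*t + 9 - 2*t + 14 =-6*a^2 + a*(-t - 10) - 3*t + 24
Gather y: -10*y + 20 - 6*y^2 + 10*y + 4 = 24 - 6*y^2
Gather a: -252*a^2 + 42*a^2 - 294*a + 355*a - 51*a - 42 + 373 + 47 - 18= -210*a^2 + 10*a + 360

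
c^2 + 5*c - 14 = (c - 2)*(c + 7)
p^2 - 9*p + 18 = (p - 6)*(p - 3)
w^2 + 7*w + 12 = (w + 3)*(w + 4)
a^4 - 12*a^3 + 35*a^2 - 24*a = a*(a - 8)*(a - 3)*(a - 1)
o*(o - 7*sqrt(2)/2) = o^2 - 7*sqrt(2)*o/2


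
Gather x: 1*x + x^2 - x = x^2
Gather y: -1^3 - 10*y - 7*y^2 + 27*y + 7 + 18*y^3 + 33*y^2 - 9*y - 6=18*y^3 + 26*y^2 + 8*y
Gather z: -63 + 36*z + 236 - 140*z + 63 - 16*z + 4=240 - 120*z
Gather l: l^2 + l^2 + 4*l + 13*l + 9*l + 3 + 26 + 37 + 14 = 2*l^2 + 26*l + 80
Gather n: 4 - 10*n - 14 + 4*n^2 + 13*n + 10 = 4*n^2 + 3*n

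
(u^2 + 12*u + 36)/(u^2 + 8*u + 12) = (u + 6)/(u + 2)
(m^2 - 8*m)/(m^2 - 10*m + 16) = m/(m - 2)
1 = 1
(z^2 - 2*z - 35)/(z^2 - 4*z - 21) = (z + 5)/(z + 3)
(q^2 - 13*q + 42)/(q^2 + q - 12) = (q^2 - 13*q + 42)/(q^2 + q - 12)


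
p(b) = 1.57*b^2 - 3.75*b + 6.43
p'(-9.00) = -32.01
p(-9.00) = 167.35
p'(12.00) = 33.93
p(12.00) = 187.51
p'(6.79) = 17.57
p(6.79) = 53.35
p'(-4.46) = -17.75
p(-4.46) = 54.38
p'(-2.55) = -11.76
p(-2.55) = 26.20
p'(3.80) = 8.18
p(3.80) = 14.85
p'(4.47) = 10.29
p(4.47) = 21.04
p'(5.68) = 14.09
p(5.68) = 35.78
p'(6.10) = 15.40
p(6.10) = 41.97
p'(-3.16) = -13.67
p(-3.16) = 33.96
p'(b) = 3.14*b - 3.75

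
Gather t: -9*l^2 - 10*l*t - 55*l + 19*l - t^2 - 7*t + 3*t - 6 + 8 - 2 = -9*l^2 - 36*l - t^2 + t*(-10*l - 4)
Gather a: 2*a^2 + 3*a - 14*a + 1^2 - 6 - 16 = 2*a^2 - 11*a - 21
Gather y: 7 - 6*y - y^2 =-y^2 - 6*y + 7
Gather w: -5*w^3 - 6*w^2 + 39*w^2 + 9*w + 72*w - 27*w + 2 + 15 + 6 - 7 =-5*w^3 + 33*w^2 + 54*w + 16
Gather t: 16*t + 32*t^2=32*t^2 + 16*t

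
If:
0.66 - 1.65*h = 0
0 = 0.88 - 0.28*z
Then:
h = 0.40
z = 3.14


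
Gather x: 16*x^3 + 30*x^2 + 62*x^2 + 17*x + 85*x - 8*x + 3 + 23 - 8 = 16*x^3 + 92*x^2 + 94*x + 18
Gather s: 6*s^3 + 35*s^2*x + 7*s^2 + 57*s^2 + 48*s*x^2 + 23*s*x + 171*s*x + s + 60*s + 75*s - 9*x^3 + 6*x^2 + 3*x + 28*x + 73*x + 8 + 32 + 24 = 6*s^3 + s^2*(35*x + 64) + s*(48*x^2 + 194*x + 136) - 9*x^3 + 6*x^2 + 104*x + 64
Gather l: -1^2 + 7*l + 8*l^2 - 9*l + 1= 8*l^2 - 2*l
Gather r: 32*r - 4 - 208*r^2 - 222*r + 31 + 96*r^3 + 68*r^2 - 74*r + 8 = 96*r^3 - 140*r^2 - 264*r + 35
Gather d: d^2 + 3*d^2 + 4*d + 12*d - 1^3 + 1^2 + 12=4*d^2 + 16*d + 12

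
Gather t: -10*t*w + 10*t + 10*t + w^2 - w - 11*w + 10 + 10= t*(20 - 10*w) + w^2 - 12*w + 20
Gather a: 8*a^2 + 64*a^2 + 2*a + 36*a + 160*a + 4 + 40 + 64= 72*a^2 + 198*a + 108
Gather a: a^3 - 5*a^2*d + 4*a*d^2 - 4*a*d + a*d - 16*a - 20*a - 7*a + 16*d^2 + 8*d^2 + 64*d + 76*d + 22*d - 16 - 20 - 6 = a^3 - 5*a^2*d + a*(4*d^2 - 3*d - 43) + 24*d^2 + 162*d - 42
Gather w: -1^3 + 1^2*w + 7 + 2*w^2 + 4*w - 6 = 2*w^2 + 5*w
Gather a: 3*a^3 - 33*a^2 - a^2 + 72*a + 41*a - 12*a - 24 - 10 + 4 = 3*a^3 - 34*a^2 + 101*a - 30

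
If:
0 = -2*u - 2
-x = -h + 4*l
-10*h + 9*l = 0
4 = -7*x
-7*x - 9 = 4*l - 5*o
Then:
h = 36/217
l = 40/217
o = 249/217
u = -1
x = -4/7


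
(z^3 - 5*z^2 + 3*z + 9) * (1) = z^3 - 5*z^2 + 3*z + 9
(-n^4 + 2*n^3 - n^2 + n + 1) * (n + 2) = -n^5 + 3*n^3 - n^2 + 3*n + 2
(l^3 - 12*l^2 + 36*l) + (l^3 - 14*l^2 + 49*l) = 2*l^3 - 26*l^2 + 85*l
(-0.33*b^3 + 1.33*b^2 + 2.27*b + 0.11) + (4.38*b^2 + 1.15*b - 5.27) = -0.33*b^3 + 5.71*b^2 + 3.42*b - 5.16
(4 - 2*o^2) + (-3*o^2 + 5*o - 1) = -5*o^2 + 5*o + 3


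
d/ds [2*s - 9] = 2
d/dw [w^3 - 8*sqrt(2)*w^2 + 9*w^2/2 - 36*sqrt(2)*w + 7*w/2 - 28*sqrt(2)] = 3*w^2 - 16*sqrt(2)*w + 9*w - 36*sqrt(2) + 7/2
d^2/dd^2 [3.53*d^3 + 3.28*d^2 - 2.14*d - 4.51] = 21.18*d + 6.56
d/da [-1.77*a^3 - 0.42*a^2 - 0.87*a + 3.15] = -5.31*a^2 - 0.84*a - 0.87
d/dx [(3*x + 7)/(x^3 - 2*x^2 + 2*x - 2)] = (-6*x^3 - 15*x^2 + 28*x - 20)/(x^6 - 4*x^5 + 8*x^4 - 12*x^3 + 12*x^2 - 8*x + 4)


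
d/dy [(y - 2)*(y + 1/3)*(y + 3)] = 3*y^2 + 8*y/3 - 17/3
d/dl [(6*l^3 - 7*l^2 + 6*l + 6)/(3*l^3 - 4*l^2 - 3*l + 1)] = (-3*l^4 - 72*l^3 + 9*l^2 + 34*l + 24)/(9*l^6 - 24*l^5 - 2*l^4 + 30*l^3 + l^2 - 6*l + 1)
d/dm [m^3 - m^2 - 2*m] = 3*m^2 - 2*m - 2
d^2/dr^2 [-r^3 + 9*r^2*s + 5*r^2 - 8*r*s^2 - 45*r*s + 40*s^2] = -6*r + 18*s + 10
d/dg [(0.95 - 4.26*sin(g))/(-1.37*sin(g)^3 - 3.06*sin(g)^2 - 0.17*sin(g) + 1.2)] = (-11.6724*sin(g)^3 - 9.1311*sin(g)^2 + 5.814*sin(g) - 4.9505)*cos(g)/(1.8769*sin(g)^6 + 8.3844*sin(g)^5 + 9.8294*sin(g)^4 - 2.2476*sin(g)^3 - 7.3151*sin(g)^2 - 0.408*sin(g) + 1.44)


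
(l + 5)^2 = l^2 + 10*l + 25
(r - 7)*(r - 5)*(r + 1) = r^3 - 11*r^2 + 23*r + 35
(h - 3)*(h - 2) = h^2 - 5*h + 6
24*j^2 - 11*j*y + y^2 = (-8*j + y)*(-3*j + y)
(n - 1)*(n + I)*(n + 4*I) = n^3 - n^2 + 5*I*n^2 - 4*n - 5*I*n + 4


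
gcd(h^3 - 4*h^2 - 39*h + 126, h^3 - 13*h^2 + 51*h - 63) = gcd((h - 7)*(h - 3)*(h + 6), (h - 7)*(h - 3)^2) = h^2 - 10*h + 21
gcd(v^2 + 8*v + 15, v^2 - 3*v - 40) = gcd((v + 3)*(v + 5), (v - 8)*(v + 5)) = v + 5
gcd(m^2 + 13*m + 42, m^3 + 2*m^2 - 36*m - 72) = m + 6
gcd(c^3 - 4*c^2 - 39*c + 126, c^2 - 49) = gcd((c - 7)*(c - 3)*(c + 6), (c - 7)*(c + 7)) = c - 7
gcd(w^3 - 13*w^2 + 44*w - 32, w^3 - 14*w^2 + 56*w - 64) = w^2 - 12*w + 32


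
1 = 1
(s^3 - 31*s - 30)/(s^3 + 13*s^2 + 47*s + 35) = (s - 6)/(s + 7)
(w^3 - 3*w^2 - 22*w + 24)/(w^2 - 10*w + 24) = (w^2 + 3*w - 4)/(w - 4)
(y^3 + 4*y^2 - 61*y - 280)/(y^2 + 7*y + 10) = (y^2 - y - 56)/(y + 2)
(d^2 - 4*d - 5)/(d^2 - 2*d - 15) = (d + 1)/(d + 3)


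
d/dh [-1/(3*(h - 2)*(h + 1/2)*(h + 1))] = 2*(6*h^2 - 2*h - 5)/(3*(4*h^6 - 4*h^5 - 19*h^4 + 2*h^3 + 29*h^2 + 20*h + 4))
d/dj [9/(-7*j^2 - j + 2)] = 9*(14*j + 1)/(7*j^2 + j - 2)^2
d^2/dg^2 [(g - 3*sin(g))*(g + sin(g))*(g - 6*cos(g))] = 2*g^2*sin(g) + 6*g^2*cos(g) + 24*g*sin(g) - 24*g*sin(2*g) - 8*g*cos(g) - 6*g*cos(2*g) + 6*g - 4*sin(g) - 6*sin(2*g) - 33*cos(g)/2 + 24*cos(2*g) + 81*cos(3*g)/2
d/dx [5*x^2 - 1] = 10*x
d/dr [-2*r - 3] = -2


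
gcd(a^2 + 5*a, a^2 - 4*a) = a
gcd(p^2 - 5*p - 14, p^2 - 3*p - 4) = 1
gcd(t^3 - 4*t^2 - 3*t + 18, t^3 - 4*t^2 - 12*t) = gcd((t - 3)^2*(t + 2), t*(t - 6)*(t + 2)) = t + 2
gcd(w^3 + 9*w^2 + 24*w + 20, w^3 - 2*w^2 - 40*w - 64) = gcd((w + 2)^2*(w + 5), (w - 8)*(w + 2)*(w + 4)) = w + 2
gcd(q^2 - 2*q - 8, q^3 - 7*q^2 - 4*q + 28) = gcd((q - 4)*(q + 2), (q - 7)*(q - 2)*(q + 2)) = q + 2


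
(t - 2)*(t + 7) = t^2 + 5*t - 14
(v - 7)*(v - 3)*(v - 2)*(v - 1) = v^4 - 13*v^3 + 53*v^2 - 83*v + 42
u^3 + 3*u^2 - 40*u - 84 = (u - 6)*(u + 2)*(u + 7)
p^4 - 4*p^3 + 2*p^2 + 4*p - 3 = (p - 3)*(p - 1)^2*(p + 1)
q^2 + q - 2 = (q - 1)*(q + 2)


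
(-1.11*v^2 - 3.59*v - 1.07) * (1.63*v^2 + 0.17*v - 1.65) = -1.8093*v^4 - 6.0404*v^3 - 0.5229*v^2 + 5.7416*v + 1.7655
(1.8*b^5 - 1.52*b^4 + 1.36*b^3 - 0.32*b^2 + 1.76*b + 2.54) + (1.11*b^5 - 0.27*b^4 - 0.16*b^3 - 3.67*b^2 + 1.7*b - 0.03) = 2.91*b^5 - 1.79*b^4 + 1.2*b^3 - 3.99*b^2 + 3.46*b + 2.51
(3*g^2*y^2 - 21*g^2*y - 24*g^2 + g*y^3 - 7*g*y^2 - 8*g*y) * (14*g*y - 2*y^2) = 42*g^3*y^3 - 294*g^3*y^2 - 336*g^3*y + 8*g^2*y^4 - 56*g^2*y^3 - 64*g^2*y^2 - 2*g*y^5 + 14*g*y^4 + 16*g*y^3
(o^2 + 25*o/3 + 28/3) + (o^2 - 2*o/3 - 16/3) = 2*o^2 + 23*o/3 + 4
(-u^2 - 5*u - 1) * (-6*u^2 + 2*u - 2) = 6*u^4 + 28*u^3 - 2*u^2 + 8*u + 2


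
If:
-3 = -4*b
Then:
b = 3/4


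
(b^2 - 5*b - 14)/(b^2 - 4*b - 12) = (b - 7)/(b - 6)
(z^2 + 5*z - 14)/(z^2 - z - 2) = (z + 7)/(z + 1)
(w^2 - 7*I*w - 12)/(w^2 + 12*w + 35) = (w^2 - 7*I*w - 12)/(w^2 + 12*w + 35)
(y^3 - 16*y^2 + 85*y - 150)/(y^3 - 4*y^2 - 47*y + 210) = (y - 5)/(y + 7)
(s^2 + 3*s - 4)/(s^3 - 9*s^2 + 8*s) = (s + 4)/(s*(s - 8))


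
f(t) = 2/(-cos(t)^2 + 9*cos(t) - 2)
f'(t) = 2*(-2*sin(t)*cos(t) + 9*sin(t))/(-cos(t)^2 + 9*cos(t) - 2)^2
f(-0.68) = 0.46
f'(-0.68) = -0.49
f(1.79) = -0.50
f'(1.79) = 1.15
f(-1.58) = -0.96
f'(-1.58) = -4.16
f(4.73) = -1.09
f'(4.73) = -5.28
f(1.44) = -2.37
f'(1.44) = 24.37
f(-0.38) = 0.36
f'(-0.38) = -0.18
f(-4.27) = -0.33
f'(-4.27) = 0.49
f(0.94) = 0.68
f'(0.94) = 1.44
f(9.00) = -0.18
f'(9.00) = 0.07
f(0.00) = 0.33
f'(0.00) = 0.00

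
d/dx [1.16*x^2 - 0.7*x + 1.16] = 2.32*x - 0.7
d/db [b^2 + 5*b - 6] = 2*b + 5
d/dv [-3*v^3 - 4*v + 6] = -9*v^2 - 4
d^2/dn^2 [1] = 0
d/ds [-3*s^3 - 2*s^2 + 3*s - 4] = -9*s^2 - 4*s + 3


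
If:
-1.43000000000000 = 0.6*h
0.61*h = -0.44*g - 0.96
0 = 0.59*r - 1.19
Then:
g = 1.12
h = -2.38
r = 2.02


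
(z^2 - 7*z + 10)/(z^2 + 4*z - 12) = (z - 5)/(z + 6)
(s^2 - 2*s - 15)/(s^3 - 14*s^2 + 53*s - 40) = (s + 3)/(s^2 - 9*s + 8)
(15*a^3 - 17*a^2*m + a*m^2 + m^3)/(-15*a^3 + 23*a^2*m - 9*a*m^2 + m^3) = (-5*a - m)/(5*a - m)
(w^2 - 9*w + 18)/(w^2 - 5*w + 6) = (w - 6)/(w - 2)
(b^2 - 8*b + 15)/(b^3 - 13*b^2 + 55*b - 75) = 1/(b - 5)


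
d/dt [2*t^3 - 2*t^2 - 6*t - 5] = 6*t^2 - 4*t - 6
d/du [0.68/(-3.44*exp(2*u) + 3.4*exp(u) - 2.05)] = (4.6784*exp(u) - 2.312)*exp(u)/(3.44*exp(2*u) - 3.4*exp(u) + 2.05)^2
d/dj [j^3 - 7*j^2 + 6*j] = 3*j^2 - 14*j + 6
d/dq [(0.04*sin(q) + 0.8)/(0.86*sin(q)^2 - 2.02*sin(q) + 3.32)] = (-0.0344*sin(q)^2 - 1.376*sin(q) + 1.7488)*cos(q)/(0.7396*sin(q)^4 - 3.4744*sin(q)^3 + 9.7908*sin(q)^2 - 13.4128*sin(q) + 11.0224)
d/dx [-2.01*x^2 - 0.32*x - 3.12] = -4.02*x - 0.32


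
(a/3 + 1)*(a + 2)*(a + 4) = a^3/3 + 3*a^2 + 26*a/3 + 8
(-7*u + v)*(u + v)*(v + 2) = -7*u^2*v - 14*u^2 - 6*u*v^2 - 12*u*v + v^3 + 2*v^2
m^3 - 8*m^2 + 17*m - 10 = (m - 5)*(m - 2)*(m - 1)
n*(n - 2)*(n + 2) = n^3 - 4*n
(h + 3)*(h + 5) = h^2 + 8*h + 15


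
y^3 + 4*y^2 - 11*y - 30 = (y - 3)*(y + 2)*(y + 5)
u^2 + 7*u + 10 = (u + 2)*(u + 5)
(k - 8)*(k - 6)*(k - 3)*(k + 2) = k^4 - 15*k^3 + 56*k^2 + 36*k - 288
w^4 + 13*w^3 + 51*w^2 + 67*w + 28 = (w + 1)^2*(w + 4)*(w + 7)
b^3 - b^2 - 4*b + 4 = (b - 2)*(b - 1)*(b + 2)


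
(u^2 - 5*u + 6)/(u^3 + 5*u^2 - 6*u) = (u^2 - 5*u + 6)/(u*(u^2 + 5*u - 6))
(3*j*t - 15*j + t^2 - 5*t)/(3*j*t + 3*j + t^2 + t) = (t - 5)/(t + 1)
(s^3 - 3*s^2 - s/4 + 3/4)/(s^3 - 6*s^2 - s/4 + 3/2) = (s - 3)/(s - 6)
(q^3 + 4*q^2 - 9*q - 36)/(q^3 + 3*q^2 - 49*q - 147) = (q^2 + q - 12)/(q^2 - 49)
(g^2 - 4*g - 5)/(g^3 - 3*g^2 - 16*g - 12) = (g - 5)/(g^2 - 4*g - 12)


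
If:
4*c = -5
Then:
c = -5/4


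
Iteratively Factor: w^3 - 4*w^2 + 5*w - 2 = (w - 1)*(w^2 - 3*w + 2) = (w - 1)^2*(w - 2)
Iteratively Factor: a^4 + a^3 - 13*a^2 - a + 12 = (a + 1)*(a^3 - 13*a + 12) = (a + 1)*(a + 4)*(a^2 - 4*a + 3) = (a - 3)*(a + 1)*(a + 4)*(a - 1)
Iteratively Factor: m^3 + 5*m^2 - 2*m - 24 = (m + 4)*(m^2 + m - 6) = (m - 2)*(m + 4)*(m + 3)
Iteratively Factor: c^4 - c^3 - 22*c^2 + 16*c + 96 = (c + 2)*(c^3 - 3*c^2 - 16*c + 48) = (c - 4)*(c + 2)*(c^2 + c - 12) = (c - 4)*(c + 2)*(c + 4)*(c - 3)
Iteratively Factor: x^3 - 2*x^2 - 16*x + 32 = (x + 4)*(x^2 - 6*x + 8) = (x - 4)*(x + 4)*(x - 2)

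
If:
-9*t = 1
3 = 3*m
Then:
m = 1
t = -1/9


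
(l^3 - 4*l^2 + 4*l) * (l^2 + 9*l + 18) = l^5 + 5*l^4 - 14*l^3 - 36*l^2 + 72*l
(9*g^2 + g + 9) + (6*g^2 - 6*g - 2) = 15*g^2 - 5*g + 7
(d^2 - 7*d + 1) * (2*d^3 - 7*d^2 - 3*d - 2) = 2*d^5 - 21*d^4 + 48*d^3 + 12*d^2 + 11*d - 2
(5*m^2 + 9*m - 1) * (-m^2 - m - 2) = -5*m^4 - 14*m^3 - 18*m^2 - 17*m + 2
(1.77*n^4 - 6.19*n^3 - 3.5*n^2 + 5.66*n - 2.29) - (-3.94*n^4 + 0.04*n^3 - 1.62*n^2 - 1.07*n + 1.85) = 5.71*n^4 - 6.23*n^3 - 1.88*n^2 + 6.73*n - 4.14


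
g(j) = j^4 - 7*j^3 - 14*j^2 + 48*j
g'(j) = 4*j^3 - 21*j^2 - 28*j + 48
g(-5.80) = 1748.07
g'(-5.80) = -1276.49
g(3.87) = -205.33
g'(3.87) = -143.03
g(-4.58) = 599.00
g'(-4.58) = -648.55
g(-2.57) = -53.38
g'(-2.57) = -86.64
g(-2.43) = -64.00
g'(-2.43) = -65.36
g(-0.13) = -6.46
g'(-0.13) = 51.28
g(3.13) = -105.59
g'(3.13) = -122.72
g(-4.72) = 693.95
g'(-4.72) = -708.30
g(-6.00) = 2016.00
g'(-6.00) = -1404.00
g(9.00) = 756.00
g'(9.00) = 1011.00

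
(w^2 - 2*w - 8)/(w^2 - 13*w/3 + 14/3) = 3*(w^2 - 2*w - 8)/(3*w^2 - 13*w + 14)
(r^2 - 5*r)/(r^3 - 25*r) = 1/(r + 5)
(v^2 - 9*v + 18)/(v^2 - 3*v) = (v - 6)/v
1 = 1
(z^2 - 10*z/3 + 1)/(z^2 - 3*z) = (z - 1/3)/z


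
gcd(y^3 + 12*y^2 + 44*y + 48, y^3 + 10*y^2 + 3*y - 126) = y + 6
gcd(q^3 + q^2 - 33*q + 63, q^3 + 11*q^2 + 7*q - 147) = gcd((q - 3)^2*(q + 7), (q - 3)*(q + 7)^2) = q^2 + 4*q - 21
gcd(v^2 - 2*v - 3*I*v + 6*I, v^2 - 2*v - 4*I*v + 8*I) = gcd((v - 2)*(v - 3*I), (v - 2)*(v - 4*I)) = v - 2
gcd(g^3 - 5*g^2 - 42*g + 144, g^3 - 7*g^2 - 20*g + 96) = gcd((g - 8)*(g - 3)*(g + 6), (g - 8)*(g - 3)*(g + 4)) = g^2 - 11*g + 24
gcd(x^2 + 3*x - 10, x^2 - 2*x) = x - 2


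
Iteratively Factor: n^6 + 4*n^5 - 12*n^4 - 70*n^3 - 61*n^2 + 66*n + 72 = (n + 3)*(n^5 + n^4 - 15*n^3 - 25*n^2 + 14*n + 24) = (n + 1)*(n + 3)*(n^4 - 15*n^2 - 10*n + 24) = (n - 4)*(n + 1)*(n + 3)*(n^3 + 4*n^2 + n - 6) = (n - 4)*(n + 1)*(n + 3)^2*(n^2 + n - 2) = (n - 4)*(n + 1)*(n + 2)*(n + 3)^2*(n - 1)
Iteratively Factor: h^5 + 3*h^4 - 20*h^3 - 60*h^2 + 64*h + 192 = (h - 2)*(h^4 + 5*h^3 - 10*h^2 - 80*h - 96) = (h - 4)*(h - 2)*(h^3 + 9*h^2 + 26*h + 24) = (h - 4)*(h - 2)*(h + 4)*(h^2 + 5*h + 6) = (h - 4)*(h - 2)*(h + 2)*(h + 4)*(h + 3)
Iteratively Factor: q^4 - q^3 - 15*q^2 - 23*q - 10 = (q + 1)*(q^3 - 2*q^2 - 13*q - 10) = (q - 5)*(q + 1)*(q^2 + 3*q + 2) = (q - 5)*(q + 1)*(q + 2)*(q + 1)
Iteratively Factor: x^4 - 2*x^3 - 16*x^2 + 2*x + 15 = (x - 1)*(x^3 - x^2 - 17*x - 15) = (x - 5)*(x - 1)*(x^2 + 4*x + 3) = (x - 5)*(x - 1)*(x + 3)*(x + 1)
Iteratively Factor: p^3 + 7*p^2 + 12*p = (p + 4)*(p^2 + 3*p) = (p + 3)*(p + 4)*(p)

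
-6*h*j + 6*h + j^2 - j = (-6*h + j)*(j - 1)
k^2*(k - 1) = k^3 - k^2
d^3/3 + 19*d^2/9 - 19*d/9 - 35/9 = (d/3 + 1/3)*(d - 5/3)*(d + 7)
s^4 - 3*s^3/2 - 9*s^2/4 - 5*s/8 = s*(s - 5/2)*(s + 1/2)^2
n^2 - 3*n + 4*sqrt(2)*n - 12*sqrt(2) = (n - 3)*(n + 4*sqrt(2))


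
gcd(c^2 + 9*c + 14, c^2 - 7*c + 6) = 1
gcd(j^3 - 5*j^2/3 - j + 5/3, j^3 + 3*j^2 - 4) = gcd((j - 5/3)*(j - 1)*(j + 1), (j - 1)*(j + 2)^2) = j - 1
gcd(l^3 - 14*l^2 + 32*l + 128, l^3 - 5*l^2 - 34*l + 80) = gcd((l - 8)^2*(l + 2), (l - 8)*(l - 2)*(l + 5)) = l - 8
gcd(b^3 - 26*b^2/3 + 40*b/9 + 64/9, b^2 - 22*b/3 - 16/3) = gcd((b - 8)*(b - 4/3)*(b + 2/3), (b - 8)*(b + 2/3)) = b^2 - 22*b/3 - 16/3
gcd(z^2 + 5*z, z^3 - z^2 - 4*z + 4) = 1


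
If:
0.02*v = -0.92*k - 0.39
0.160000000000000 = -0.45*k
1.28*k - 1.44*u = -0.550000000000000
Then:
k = -0.36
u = 0.07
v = -3.14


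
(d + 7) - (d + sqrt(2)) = 7 - sqrt(2)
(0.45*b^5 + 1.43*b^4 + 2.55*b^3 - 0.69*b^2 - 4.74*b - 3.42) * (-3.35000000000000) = -1.5075*b^5 - 4.7905*b^4 - 8.5425*b^3 + 2.3115*b^2 + 15.879*b + 11.457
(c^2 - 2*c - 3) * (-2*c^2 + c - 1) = -2*c^4 + 5*c^3 + 3*c^2 - c + 3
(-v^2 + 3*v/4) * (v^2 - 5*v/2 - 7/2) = -v^4 + 13*v^3/4 + 13*v^2/8 - 21*v/8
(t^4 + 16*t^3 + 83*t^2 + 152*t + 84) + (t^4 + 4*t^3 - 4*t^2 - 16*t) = 2*t^4 + 20*t^3 + 79*t^2 + 136*t + 84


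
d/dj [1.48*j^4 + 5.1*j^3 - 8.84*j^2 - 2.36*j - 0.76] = 5.92*j^3 + 15.3*j^2 - 17.68*j - 2.36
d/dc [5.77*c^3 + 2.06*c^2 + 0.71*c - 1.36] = 17.31*c^2 + 4.12*c + 0.71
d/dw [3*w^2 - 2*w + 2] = 6*w - 2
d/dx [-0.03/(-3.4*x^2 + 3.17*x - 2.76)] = (0.0951 - 0.204*x)/(3.4*x^2 - 3.17*x + 2.76)^2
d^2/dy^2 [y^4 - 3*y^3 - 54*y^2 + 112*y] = 12*y^2 - 18*y - 108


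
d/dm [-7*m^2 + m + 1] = 1 - 14*m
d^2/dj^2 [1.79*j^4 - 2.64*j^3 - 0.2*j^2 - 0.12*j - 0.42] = 21.48*j^2 - 15.84*j - 0.4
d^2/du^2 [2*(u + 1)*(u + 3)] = 4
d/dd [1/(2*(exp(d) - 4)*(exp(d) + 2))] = (1 - exp(d))*exp(d)/(exp(4*d) - 4*exp(3*d) - 12*exp(2*d) + 32*exp(d) + 64)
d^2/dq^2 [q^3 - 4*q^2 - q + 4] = 6*q - 8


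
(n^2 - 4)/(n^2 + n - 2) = (n - 2)/(n - 1)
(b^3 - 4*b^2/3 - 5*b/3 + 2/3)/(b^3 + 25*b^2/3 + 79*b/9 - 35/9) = 3*(b^2 - b - 2)/(3*b^2 + 26*b + 35)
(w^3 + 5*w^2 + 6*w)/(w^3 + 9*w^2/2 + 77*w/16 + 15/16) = 16*w*(w + 2)/(16*w^2 + 24*w + 5)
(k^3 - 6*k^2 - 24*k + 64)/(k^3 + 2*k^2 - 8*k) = (k - 8)/k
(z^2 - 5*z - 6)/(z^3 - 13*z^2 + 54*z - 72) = (z + 1)/(z^2 - 7*z + 12)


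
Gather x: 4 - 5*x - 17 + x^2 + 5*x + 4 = x^2 - 9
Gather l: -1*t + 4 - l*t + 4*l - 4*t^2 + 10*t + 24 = l*(4 - t) - 4*t^2 + 9*t + 28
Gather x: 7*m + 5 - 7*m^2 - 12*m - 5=-7*m^2 - 5*m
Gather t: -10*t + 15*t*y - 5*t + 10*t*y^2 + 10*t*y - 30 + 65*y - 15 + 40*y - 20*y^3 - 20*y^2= t*(10*y^2 + 25*y - 15) - 20*y^3 - 20*y^2 + 105*y - 45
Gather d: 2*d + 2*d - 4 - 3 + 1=4*d - 6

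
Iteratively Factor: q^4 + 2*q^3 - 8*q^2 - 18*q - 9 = (q + 1)*(q^3 + q^2 - 9*q - 9) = (q + 1)^2*(q^2 - 9) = (q - 3)*(q + 1)^2*(q + 3)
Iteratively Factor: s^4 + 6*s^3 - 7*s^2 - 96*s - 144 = (s + 3)*(s^3 + 3*s^2 - 16*s - 48) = (s + 3)^2*(s^2 - 16) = (s - 4)*(s + 3)^2*(s + 4)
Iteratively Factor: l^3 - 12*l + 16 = (l + 4)*(l^2 - 4*l + 4) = (l - 2)*(l + 4)*(l - 2)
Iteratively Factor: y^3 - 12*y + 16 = (y + 4)*(y^2 - 4*y + 4) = (y - 2)*(y + 4)*(y - 2)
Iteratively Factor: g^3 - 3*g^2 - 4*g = (g + 1)*(g^2 - 4*g) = g*(g + 1)*(g - 4)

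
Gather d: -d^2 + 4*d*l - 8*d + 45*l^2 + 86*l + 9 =-d^2 + d*(4*l - 8) + 45*l^2 + 86*l + 9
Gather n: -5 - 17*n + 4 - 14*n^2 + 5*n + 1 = -14*n^2 - 12*n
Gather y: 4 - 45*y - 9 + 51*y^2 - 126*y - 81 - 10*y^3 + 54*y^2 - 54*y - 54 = -10*y^3 + 105*y^2 - 225*y - 140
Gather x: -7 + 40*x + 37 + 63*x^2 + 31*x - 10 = 63*x^2 + 71*x + 20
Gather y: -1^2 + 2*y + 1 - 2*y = 0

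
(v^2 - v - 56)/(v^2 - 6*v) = (v^2 - v - 56)/(v*(v - 6))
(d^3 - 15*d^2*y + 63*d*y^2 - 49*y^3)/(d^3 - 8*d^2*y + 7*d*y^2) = (d - 7*y)/d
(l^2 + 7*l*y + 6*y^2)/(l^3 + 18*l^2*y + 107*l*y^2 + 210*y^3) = (l + y)/(l^2 + 12*l*y + 35*y^2)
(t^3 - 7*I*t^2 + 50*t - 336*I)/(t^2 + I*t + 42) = t - 8*I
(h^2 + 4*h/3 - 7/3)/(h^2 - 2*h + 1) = (h + 7/3)/(h - 1)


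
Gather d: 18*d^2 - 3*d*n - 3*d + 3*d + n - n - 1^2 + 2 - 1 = 18*d^2 - 3*d*n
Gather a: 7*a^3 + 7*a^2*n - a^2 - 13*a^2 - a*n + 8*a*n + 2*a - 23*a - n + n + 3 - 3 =7*a^3 + a^2*(7*n - 14) + a*(7*n - 21)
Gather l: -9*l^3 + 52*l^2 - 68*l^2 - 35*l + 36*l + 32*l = -9*l^3 - 16*l^2 + 33*l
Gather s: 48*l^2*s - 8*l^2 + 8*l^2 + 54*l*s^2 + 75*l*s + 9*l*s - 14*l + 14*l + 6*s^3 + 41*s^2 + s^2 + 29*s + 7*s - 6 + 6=6*s^3 + s^2*(54*l + 42) + s*(48*l^2 + 84*l + 36)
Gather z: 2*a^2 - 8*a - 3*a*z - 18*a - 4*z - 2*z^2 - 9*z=2*a^2 - 26*a - 2*z^2 + z*(-3*a - 13)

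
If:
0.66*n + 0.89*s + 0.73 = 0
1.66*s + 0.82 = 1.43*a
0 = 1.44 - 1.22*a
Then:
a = 1.18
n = -1.81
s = 0.52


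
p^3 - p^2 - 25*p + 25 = (p - 5)*(p - 1)*(p + 5)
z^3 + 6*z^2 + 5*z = z*(z + 1)*(z + 5)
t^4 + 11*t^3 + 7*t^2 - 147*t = t*(t - 3)*(t + 7)^2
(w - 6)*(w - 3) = w^2 - 9*w + 18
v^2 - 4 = (v - 2)*(v + 2)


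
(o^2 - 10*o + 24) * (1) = o^2 - 10*o + 24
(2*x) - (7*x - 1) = 1 - 5*x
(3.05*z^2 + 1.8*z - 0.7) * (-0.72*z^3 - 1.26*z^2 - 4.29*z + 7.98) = -2.196*z^5 - 5.139*z^4 - 14.8485*z^3 + 17.499*z^2 + 17.367*z - 5.586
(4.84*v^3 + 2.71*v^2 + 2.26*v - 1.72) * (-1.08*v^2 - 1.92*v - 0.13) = -5.2272*v^5 - 12.2196*v^4 - 8.2732*v^3 - 2.8339*v^2 + 3.0086*v + 0.2236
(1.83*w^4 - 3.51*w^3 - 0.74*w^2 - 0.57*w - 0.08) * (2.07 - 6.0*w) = -10.98*w^5 + 24.8481*w^4 - 2.8257*w^3 + 1.8882*w^2 - 0.6999*w - 0.1656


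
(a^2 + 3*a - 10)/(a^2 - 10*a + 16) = (a + 5)/(a - 8)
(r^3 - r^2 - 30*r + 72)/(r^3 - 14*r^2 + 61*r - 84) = (r + 6)/(r - 7)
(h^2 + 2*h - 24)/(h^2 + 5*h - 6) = (h - 4)/(h - 1)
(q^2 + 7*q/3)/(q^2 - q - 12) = q*(3*q + 7)/(3*(q^2 - q - 12))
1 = 1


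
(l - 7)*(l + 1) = l^2 - 6*l - 7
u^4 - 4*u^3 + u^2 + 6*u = u*(u - 3)*(u - 2)*(u + 1)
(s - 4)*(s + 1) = s^2 - 3*s - 4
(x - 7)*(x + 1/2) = x^2 - 13*x/2 - 7/2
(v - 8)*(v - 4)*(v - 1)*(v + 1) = v^4 - 12*v^3 + 31*v^2 + 12*v - 32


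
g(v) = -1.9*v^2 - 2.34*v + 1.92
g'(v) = -3.8*v - 2.34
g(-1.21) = 1.97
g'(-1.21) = 2.26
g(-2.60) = -4.84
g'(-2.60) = 7.54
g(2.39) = -14.53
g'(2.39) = -11.42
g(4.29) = -43.09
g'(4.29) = -18.64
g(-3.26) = -10.64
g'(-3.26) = 10.05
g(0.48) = 0.36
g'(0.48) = -4.16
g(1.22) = -3.76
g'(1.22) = -6.98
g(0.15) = 1.53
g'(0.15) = -2.91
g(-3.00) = -8.16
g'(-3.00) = 9.06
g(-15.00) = -390.48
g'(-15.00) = 54.66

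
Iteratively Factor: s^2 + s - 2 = (s + 2)*(s - 1)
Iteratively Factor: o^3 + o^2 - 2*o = (o - 1)*(o^2 + 2*o) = o*(o - 1)*(o + 2)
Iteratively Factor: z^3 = (z)*(z^2) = z^2*(z)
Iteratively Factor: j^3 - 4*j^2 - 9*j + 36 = (j + 3)*(j^2 - 7*j + 12) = (j - 3)*(j + 3)*(j - 4)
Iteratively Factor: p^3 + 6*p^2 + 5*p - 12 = (p + 3)*(p^2 + 3*p - 4) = (p + 3)*(p + 4)*(p - 1)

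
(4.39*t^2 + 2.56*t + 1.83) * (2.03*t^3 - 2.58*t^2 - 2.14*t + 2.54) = 8.9117*t^5 - 6.1294*t^4 - 12.2845*t^3 + 0.950799999999998*t^2 + 2.5862*t + 4.6482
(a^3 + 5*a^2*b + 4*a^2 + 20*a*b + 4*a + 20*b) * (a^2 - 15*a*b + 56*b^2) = a^5 - 10*a^4*b + 4*a^4 - 19*a^3*b^2 - 40*a^3*b + 4*a^3 + 280*a^2*b^3 - 76*a^2*b^2 - 40*a^2*b + 1120*a*b^3 - 76*a*b^2 + 1120*b^3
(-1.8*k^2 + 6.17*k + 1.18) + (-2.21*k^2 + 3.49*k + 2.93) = -4.01*k^2 + 9.66*k + 4.11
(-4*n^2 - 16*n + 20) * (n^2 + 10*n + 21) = -4*n^4 - 56*n^3 - 224*n^2 - 136*n + 420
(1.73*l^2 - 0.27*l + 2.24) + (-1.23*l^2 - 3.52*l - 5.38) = 0.5*l^2 - 3.79*l - 3.14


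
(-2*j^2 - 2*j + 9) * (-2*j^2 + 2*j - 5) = 4*j^4 - 12*j^2 + 28*j - 45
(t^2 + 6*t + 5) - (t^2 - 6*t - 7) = 12*t + 12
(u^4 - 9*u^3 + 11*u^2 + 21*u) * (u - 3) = u^5 - 12*u^4 + 38*u^3 - 12*u^2 - 63*u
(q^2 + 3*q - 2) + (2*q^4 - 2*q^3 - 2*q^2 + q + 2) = 2*q^4 - 2*q^3 - q^2 + 4*q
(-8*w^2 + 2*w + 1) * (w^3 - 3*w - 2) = -8*w^5 + 2*w^4 + 25*w^3 + 10*w^2 - 7*w - 2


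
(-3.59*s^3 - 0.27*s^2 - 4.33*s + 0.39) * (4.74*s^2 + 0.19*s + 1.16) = -17.0166*s^5 - 1.9619*s^4 - 24.7399*s^3 + 0.7127*s^2 - 4.9487*s + 0.4524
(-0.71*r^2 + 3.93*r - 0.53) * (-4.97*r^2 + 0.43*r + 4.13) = 3.5287*r^4 - 19.8374*r^3 + 1.3917*r^2 + 16.003*r - 2.1889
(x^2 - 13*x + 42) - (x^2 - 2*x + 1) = 41 - 11*x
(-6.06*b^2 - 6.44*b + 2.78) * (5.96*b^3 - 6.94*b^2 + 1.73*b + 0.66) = -36.1176*b^5 + 3.67399999999999*b^4 + 50.7786*b^3 - 34.434*b^2 + 0.558999999999998*b + 1.8348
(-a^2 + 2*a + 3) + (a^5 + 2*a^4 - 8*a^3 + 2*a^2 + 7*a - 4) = a^5 + 2*a^4 - 8*a^3 + a^2 + 9*a - 1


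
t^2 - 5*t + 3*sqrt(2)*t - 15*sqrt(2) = (t - 5)*(t + 3*sqrt(2))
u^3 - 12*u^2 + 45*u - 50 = (u - 5)^2*(u - 2)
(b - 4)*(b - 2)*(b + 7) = b^3 + b^2 - 34*b + 56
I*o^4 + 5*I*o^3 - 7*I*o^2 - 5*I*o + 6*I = (o - 1)*(o + 1)*(o + 6)*(I*o - I)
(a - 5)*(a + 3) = a^2 - 2*a - 15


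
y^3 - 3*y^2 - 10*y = y*(y - 5)*(y + 2)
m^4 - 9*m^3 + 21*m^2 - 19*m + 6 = (m - 6)*(m - 1)^3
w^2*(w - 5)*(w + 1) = w^4 - 4*w^3 - 5*w^2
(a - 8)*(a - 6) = a^2 - 14*a + 48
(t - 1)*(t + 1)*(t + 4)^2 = t^4 + 8*t^3 + 15*t^2 - 8*t - 16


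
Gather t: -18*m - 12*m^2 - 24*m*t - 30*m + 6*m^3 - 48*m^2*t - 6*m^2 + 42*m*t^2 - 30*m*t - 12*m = 6*m^3 - 18*m^2 + 42*m*t^2 - 60*m + t*(-48*m^2 - 54*m)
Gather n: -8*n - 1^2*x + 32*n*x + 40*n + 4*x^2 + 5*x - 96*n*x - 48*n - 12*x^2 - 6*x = n*(-64*x - 16) - 8*x^2 - 2*x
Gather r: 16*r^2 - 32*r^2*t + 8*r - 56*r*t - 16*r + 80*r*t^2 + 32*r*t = r^2*(16 - 32*t) + r*(80*t^2 - 24*t - 8)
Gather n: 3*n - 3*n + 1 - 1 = 0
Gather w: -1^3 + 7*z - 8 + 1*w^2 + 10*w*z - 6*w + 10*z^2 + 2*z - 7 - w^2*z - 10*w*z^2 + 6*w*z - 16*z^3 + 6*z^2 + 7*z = w^2*(1 - z) + w*(-10*z^2 + 16*z - 6) - 16*z^3 + 16*z^2 + 16*z - 16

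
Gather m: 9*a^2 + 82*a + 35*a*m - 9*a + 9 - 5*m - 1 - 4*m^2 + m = 9*a^2 + 73*a - 4*m^2 + m*(35*a - 4) + 8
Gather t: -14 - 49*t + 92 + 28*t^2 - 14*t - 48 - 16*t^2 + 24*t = 12*t^2 - 39*t + 30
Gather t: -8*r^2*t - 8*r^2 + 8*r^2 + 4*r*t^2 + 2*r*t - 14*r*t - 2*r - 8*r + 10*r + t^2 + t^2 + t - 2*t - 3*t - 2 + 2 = t^2*(4*r + 2) + t*(-8*r^2 - 12*r - 4)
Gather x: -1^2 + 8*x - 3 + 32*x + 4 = 40*x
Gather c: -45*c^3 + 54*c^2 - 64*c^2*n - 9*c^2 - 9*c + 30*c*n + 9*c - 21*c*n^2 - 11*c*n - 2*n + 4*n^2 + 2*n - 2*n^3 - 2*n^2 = -45*c^3 + c^2*(45 - 64*n) + c*(-21*n^2 + 19*n) - 2*n^3 + 2*n^2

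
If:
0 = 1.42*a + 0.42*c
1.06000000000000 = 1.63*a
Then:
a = 0.65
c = -2.20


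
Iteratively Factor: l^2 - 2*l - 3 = (l + 1)*(l - 3)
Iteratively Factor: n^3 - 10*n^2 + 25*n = (n - 5)*(n^2 - 5*n) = n*(n - 5)*(n - 5)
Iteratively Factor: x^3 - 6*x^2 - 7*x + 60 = (x - 4)*(x^2 - 2*x - 15) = (x - 4)*(x + 3)*(x - 5)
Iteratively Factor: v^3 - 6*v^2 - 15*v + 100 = (v - 5)*(v^2 - v - 20) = (v - 5)^2*(v + 4)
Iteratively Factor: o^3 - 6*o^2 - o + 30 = (o - 5)*(o^2 - o - 6) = (o - 5)*(o - 3)*(o + 2)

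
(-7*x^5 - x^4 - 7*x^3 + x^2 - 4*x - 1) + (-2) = -7*x^5 - x^4 - 7*x^3 + x^2 - 4*x - 3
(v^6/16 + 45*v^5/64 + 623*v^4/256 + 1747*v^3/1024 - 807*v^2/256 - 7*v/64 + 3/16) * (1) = v^6/16 + 45*v^5/64 + 623*v^4/256 + 1747*v^3/1024 - 807*v^2/256 - 7*v/64 + 3/16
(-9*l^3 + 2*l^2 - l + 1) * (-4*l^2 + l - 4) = 36*l^5 - 17*l^4 + 42*l^3 - 13*l^2 + 5*l - 4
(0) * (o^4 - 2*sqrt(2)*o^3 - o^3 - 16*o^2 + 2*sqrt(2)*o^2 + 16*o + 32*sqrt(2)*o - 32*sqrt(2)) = 0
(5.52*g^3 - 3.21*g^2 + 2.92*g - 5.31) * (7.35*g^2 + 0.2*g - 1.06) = 40.572*g^5 - 22.4895*g^4 + 14.9688*g^3 - 35.0419*g^2 - 4.1572*g + 5.6286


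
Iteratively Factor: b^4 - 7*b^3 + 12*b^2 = (b)*(b^3 - 7*b^2 + 12*b) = b^2*(b^2 - 7*b + 12) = b^2*(b - 4)*(b - 3)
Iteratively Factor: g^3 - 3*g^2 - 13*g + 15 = (g - 5)*(g^2 + 2*g - 3) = (g - 5)*(g - 1)*(g + 3)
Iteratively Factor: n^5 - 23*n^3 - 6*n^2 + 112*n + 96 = (n + 4)*(n^4 - 4*n^3 - 7*n^2 + 22*n + 24) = (n + 1)*(n + 4)*(n^3 - 5*n^2 - 2*n + 24) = (n - 3)*(n + 1)*(n + 4)*(n^2 - 2*n - 8) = (n - 4)*(n - 3)*(n + 1)*(n + 4)*(n + 2)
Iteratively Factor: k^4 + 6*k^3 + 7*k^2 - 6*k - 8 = (k + 4)*(k^3 + 2*k^2 - k - 2) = (k - 1)*(k + 4)*(k^2 + 3*k + 2) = (k - 1)*(k + 2)*(k + 4)*(k + 1)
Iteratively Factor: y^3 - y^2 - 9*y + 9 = (y - 3)*(y^2 + 2*y - 3) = (y - 3)*(y + 3)*(y - 1)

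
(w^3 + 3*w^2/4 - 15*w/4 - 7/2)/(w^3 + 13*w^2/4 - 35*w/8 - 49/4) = 2*(w + 1)/(2*w + 7)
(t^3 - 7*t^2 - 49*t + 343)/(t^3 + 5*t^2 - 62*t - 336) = (t^2 - 14*t + 49)/(t^2 - 2*t - 48)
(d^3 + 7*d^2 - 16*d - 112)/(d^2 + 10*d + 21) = (d^2 - 16)/(d + 3)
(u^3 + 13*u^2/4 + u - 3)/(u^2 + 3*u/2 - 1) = (4*u^2 + 5*u - 6)/(2*(2*u - 1))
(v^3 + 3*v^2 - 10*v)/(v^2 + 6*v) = (v^2 + 3*v - 10)/(v + 6)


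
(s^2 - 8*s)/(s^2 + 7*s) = (s - 8)/(s + 7)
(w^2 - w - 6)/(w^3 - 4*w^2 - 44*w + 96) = (w^2 - w - 6)/(w^3 - 4*w^2 - 44*w + 96)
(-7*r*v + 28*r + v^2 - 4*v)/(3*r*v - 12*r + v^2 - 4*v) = (-7*r + v)/(3*r + v)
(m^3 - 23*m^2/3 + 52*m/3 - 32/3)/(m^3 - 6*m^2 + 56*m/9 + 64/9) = 3*(m - 1)/(3*m + 2)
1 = 1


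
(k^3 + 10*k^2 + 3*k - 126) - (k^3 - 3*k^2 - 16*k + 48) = 13*k^2 + 19*k - 174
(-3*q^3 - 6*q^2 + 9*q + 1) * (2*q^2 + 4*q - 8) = -6*q^5 - 24*q^4 + 18*q^3 + 86*q^2 - 68*q - 8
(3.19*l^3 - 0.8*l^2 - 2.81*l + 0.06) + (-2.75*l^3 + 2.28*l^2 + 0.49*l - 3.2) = 0.44*l^3 + 1.48*l^2 - 2.32*l - 3.14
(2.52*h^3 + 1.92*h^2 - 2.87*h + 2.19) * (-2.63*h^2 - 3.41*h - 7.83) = -6.6276*h^5 - 13.6428*h^4 - 18.7307*h^3 - 11.0066*h^2 + 15.0042*h - 17.1477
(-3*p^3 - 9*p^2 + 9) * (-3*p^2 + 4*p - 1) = 9*p^5 + 15*p^4 - 33*p^3 - 18*p^2 + 36*p - 9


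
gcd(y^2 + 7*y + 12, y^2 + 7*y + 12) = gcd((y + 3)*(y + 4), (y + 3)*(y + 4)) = y^2 + 7*y + 12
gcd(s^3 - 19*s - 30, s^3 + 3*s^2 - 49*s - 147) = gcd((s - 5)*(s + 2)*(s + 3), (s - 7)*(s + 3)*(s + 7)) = s + 3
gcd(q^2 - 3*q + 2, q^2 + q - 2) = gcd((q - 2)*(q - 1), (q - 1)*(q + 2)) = q - 1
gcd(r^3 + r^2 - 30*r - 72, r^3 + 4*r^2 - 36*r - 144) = r^2 - 2*r - 24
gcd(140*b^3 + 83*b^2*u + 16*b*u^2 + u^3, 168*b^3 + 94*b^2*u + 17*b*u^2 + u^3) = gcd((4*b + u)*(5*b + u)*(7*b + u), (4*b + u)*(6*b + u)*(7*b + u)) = 28*b^2 + 11*b*u + u^2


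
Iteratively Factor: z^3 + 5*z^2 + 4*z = (z)*(z^2 + 5*z + 4) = z*(z + 4)*(z + 1)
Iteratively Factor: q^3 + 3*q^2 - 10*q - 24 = (q + 2)*(q^2 + q - 12) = (q - 3)*(q + 2)*(q + 4)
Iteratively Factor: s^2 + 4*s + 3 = (s + 3)*(s + 1)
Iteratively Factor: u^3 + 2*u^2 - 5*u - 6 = (u - 2)*(u^2 + 4*u + 3) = (u - 2)*(u + 3)*(u + 1)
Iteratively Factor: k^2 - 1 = (k - 1)*(k + 1)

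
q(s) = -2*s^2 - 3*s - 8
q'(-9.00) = 33.00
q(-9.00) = -143.00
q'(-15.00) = 57.00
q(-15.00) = -413.00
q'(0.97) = -6.88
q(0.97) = -12.79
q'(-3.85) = 12.40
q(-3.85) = -26.10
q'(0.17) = -3.68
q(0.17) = -8.57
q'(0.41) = -4.64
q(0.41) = -9.57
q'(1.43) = -8.72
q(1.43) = -16.38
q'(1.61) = -9.44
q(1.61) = -18.01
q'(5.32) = -24.28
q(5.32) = -80.56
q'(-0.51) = -0.96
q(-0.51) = -6.99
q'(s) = -4*s - 3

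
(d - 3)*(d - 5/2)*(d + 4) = d^3 - 3*d^2/2 - 29*d/2 + 30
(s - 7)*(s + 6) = s^2 - s - 42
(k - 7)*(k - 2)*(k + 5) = k^3 - 4*k^2 - 31*k + 70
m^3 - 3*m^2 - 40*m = m*(m - 8)*(m + 5)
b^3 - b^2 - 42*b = b*(b - 7)*(b + 6)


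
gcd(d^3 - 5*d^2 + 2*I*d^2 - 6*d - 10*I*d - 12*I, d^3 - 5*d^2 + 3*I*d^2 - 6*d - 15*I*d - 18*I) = d^2 - 5*d - 6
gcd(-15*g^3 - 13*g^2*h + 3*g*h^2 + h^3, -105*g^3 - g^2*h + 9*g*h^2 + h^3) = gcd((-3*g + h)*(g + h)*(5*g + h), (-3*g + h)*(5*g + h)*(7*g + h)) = 15*g^2 - 2*g*h - h^2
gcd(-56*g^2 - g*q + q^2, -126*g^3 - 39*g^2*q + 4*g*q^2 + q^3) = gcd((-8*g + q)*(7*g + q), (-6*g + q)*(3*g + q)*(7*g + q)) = 7*g + q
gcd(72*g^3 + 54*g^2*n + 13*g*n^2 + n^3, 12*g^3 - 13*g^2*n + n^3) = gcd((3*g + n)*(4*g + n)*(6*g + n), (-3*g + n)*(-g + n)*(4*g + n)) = 4*g + n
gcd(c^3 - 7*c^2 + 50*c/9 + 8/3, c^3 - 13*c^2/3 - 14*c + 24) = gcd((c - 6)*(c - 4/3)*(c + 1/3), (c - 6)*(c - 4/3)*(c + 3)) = c^2 - 22*c/3 + 8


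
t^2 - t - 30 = (t - 6)*(t + 5)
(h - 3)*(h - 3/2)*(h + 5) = h^3 + h^2/2 - 18*h + 45/2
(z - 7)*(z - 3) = z^2 - 10*z + 21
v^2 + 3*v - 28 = (v - 4)*(v + 7)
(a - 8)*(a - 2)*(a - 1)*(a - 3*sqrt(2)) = a^4 - 11*a^3 - 3*sqrt(2)*a^3 + 26*a^2 + 33*sqrt(2)*a^2 - 78*sqrt(2)*a - 16*a + 48*sqrt(2)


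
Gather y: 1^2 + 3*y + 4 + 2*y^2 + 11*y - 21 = 2*y^2 + 14*y - 16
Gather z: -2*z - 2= -2*z - 2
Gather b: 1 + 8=9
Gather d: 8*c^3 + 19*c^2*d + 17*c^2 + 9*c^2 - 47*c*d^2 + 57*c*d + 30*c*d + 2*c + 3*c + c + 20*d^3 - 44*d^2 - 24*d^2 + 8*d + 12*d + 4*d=8*c^3 + 26*c^2 + 6*c + 20*d^3 + d^2*(-47*c - 68) + d*(19*c^2 + 87*c + 24)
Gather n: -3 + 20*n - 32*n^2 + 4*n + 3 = -32*n^2 + 24*n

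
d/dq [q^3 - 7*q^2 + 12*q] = 3*q^2 - 14*q + 12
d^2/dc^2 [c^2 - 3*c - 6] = 2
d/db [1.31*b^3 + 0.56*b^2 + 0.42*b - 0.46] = 3.93*b^2 + 1.12*b + 0.42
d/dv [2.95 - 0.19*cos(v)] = 0.19*sin(v)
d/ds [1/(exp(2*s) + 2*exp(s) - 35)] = -2*(exp(s) + 1)*exp(s)/(exp(2*s) + 2*exp(s) - 35)^2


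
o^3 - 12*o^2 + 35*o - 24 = (o - 8)*(o - 3)*(o - 1)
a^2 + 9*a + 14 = (a + 2)*(a + 7)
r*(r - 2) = r^2 - 2*r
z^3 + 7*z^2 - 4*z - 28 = (z - 2)*(z + 2)*(z + 7)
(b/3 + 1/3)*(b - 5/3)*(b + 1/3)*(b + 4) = b^4/3 + 11*b^3/9 - 29*b^2/27 - 73*b/27 - 20/27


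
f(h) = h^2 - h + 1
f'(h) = 2*h - 1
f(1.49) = 1.73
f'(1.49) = 1.98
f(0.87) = 0.89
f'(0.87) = 0.74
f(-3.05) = 13.35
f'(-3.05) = -7.10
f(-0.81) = 2.47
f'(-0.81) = -2.62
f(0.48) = 0.75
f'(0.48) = -0.04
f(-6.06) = 43.78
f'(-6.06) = -13.12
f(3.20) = 8.04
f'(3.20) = 5.40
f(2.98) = 6.90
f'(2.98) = 4.96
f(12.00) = 133.00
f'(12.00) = 23.00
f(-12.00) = 157.00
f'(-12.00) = -25.00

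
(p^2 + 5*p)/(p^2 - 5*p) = (p + 5)/(p - 5)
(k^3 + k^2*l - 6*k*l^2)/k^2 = k + l - 6*l^2/k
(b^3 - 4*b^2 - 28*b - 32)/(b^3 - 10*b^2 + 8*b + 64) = (b + 2)/(b - 4)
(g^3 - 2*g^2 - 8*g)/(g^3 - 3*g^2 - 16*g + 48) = g*(g + 2)/(g^2 + g - 12)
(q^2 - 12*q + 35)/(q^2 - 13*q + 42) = (q - 5)/(q - 6)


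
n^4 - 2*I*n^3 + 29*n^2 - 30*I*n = n*(n - 6*I)*(n - I)*(n + 5*I)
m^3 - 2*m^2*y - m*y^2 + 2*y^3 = (m - 2*y)*(m - y)*(m + y)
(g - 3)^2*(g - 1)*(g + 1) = g^4 - 6*g^3 + 8*g^2 + 6*g - 9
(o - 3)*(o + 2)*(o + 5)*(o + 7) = o^4 + 11*o^3 + 17*o^2 - 107*o - 210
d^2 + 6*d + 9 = (d + 3)^2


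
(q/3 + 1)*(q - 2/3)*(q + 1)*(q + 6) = q^4/3 + 28*q^3/9 + 61*q^2/9 - 4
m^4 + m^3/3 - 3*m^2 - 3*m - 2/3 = (m - 2)*(m + 1/3)*(m + 1)^2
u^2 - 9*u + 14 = (u - 7)*(u - 2)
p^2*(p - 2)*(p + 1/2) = p^4 - 3*p^3/2 - p^2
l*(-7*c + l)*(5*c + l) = -35*c^2*l - 2*c*l^2 + l^3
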